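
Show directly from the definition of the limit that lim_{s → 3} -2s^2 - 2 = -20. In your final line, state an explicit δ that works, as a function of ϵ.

δ = min(1, ϵ/14)

Let ϵ > 0. We want δ > 0 such that 0 < |s − 3| < δ implies |(-2s^2 - 2) + 20| < ϵ.
(-2s^2 - 2) + 20 = -2s^2 + 18 = (s − 3)(-2s - 6).
So |(-2s^2 - 2) + 20| = |s − 3|·|-2s - 6|.
Assume first that |s − 3| < 1, so |s| < 4. Then |-2s - 6| ≤ 2·4 + 6 = 14.
Hence |(-2s^2 - 2) + 20| ≤ 14|s − 3| < ϵ provided |s − 3| < ϵ/14.
Choosing δ = min(1, ϵ/14) ensures both conditions, hence |(-2s^2 - 2) + 20| < ϵ.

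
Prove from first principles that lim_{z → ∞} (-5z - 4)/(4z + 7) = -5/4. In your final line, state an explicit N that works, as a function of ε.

N = (19/16)/ε

Fix ε > 0. We seek N > 0 such that z > N implies |(-5z - 4)/(4z + 7) + 5/4| < ε.
(-5z - 4)/(4z + 7) + 5/4 = (4(-5z - 4) − (-5)(4z + 7)) / (4(4z + 7)) = 19/(4(4z + 7)).
For z > 0 we have 4z + 7 > 4z, so |(-5z - 4)/(4z + 7) + 5/4| = 19/(4(4z + 7)) < 19/(4·4z) = (19/16)/z.
Thus |(-5z - 4)/(4z + 7) + 5/4| < ε whenever z > (19/16)/ε.
Take N = (19/16)/ε. If z > N then |(-5z - 4)/(4z + 7) + 5/4| < (19/16)/z < ε.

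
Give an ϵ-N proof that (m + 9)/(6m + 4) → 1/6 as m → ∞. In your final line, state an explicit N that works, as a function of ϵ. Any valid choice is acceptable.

Let ϵ > 0. For m ≥ 1, |(m + 9)/(6m + 4) − (1/6)| = |50|/(6(6m + 4)) = 50/(6(6m + 4)).
Since 6m + 4 ≥ 6m for m ≥ 1, this is ≤ 50/(6·6m) = (25/18)/m.
So |(m + 9)/(6m + 4) − (1/6)| < ϵ whenever m > (25/18)/ϵ.
Take N = (25/18)/ϵ. If m > N then |(m + 9)/(6m + 4) − (1/6)| ≤ (25/18)/m < ϵ.

N = (25/18)/ϵ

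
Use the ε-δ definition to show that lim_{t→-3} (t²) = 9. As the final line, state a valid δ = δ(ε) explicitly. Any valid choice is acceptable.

δ = min(1, ε/7)

Let ε > 0 be given. We seek δ > 0 with 0 < |t + 3| < δ ⇒ |t² − 9| < ε.
Factor: t² − 9 = (t + 3)(t - 3), so |t² − 9| = |t + 3|·|t - 3|.
Restrict δ ≤ 1. Then |t + 3| < 1 gives |t| < 4, so by the triangle inequality |t - 3| ≤ 4 + 3 = 7.
Hence |t² − 9| ≤ 7|t + 3|, which is < ε once |t + 3| < ε/7.
Take δ = min(1, ε/7). If 0 < |t + 3| < δ then both bounds hold and |t² − 9| ≤ 7|t + 3| < 7·(ε/7) = ε.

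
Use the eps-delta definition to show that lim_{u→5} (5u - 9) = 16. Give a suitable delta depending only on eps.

delta = eps/5

Let eps > 0. We need delta > 0 so that 0 < |u − 5| < delta implies |(5u - 9) − 16| < eps.
Since (5u - 9) − 16 = 5(u − 5), we have |(5u - 9) − 16| = 5|u − 5|.
Thus it suffices that |u − 5| < eps/5.
Take delta = eps/5. If 0 < |u − 5| < delta then |(5u - 9) − 16| = 5|u − 5| < 5·(eps/5) = eps.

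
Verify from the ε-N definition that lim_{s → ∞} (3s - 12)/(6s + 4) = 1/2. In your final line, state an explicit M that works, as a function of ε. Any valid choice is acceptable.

Let ε > 0. We seek M > 0 such that s > M implies |(3s - 12)/(6s + 4) − (1/2)| < ε.
(3s - 12)/(6s + 4) − (1/2) = (6(3s - 12) − 3(6s + 4)) / (6(6s + 4)) = -84/(6(6s + 4)).
For s > 0 we have 6s + 4 > 6s, so |(3s - 12)/(6s + 4) − (1/2)| = 84/(6(6s + 4)) < 84/(6·6s) = (7/3)/s.
Thus |(3s - 12)/(6s + 4) − (1/2)| < ε whenever s > (7/3)/ε.
Take M = (7/3)/ε. If s > M then |(3s - 12)/(6s + 4) − (1/2)| < (7/3)/s < ε.

M = (7/3)/ε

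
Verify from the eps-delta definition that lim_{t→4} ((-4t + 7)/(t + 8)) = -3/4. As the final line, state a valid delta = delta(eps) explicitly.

delta = min(6, (24/13)eps)

Let eps > 0. We want delta > 0 with 0 < |t − 4| < delta ⇒ |(-4t + 7)/(t + 8) + 3/4| < eps.
Combining over a common denominator, (-4t + 7)/(t + 8) + 3/4 = [(-4t + 7)·12 − (-9)·(t + 8)] / [12·(t + 8)] = -39(t − 4) / (12(t + 8)).
So |(-4t + 7)/(t + 8) + 3/4| = 39|t − 4| / (12·|t + 8|).
Require delta ≤ 6, so |t + 8| ≥ |12| − |t − 4| > 12 − 6 = 6.
Hence |(-4t + 7)/(t + 8) + 3/4| < 39|t − 4|/(12·6) = (13/24)|t − 4|, which is < eps once |t − 4| < (24/13)eps.
Take delta = min(6, (24/13)eps). Then 0 < |t − 4| < delta forces both bounds, so |(-4t + 7)/(t + 8) + 3/4| < eps.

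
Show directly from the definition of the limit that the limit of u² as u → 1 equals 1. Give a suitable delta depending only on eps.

Let eps > 0. We seek delta > 0 with 0 < |u − 1| < delta ⇒ |u² − 1| < eps.
Factor: u² − 1 = (u − 1)(u + 1), so |u² − 1| = |u − 1|·|u + 1|.
Impose delta ≤ 2 so that |u| < 3; then |u + 1| ≤ 4.
Hence |u² − 1| ≤ 4|u − 1|, which is < eps once |u − 1| < eps/4.
Take delta = min(2, eps/4). If 0 < |u − 1| < delta then both bounds hold and |u² − 1| ≤ 4|u − 1| < 4·(eps/4) = eps.

delta = min(2, eps/4)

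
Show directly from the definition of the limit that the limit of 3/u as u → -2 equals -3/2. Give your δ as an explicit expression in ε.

δ = min(1, (2/3)ε)

Suppose ε > 0. We seek δ > 0 such that 0 < |u + 2| < δ implies |3/u + 3/2| < ε.
|3/u + 3/2| = 3·|-2 − u|/(2·|u|) = 3|u + 2|/(2|u|).
Restrict δ ≤ 1. Then |u + 2| < 1 gives |u| > 1, so 2|u| > 2.
Then |3/u + 3/2| < 3|u + 2|/2, which is < ε when |u + 2| < (2/3)ε.
Take δ = min(1, (2/3)ε). Then 0 < |u + 2| < δ gives both |u + 2| < 1 and |u + 2| < (2/3)ε, so |3/u + 3/2| < ε.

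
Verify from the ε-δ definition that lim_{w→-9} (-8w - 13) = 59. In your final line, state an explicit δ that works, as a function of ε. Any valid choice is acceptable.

δ = ε/8

Let ε > 0 be given. We need δ > 0 so that 0 < |w + 9| < δ implies |(-8w - 13) − 59| < ε.
Since (-8w - 13) − 59 = -8(w + 9), we have |(-8w - 13) − 59| = 8|w + 9|.
Thus it suffices that |w + 9| < ε/8.
Take δ = ε/8. If 0 < |w + 9| < δ then |(-8w - 13) − 59| = 8|w + 9| < 8·(ε/8) = ε.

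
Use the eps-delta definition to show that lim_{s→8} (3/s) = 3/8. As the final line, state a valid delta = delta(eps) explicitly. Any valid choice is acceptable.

delta = min(4, (32/3)eps)

Let eps > 0. We seek delta > 0 such that 0 < |s − 8| < delta implies |3/s − (3/8)| < eps.
|3/s − (3/8)| = 3·|8 − s|/(8·|s|) = 3|s − 8|/(8|s|).
Restrict delta ≤ 4. Then |s − 8| < 4 gives |s| > 4, so 8|s| > 32.
Then |3/s − (3/8)| < 3|s − 8|/32, which is < eps when |s − 8| < (32/3)eps.
Take delta = min(4, (32/3)eps). Then 0 < |s − 8| < delta gives both |s − 8| < 4 and |s − 8| < (32/3)eps, so |3/s − (3/8)| < eps.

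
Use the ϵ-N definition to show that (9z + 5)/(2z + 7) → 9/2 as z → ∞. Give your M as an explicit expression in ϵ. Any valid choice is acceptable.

Let ϵ > 0 be given. We seek M > 0 such that z > M implies |(9z + 5)/(2z + 7) − (9/2)| < ϵ.
(9z + 5)/(2z + 7) − (9/2) = (2(9z + 5) − 9(2z + 7)) / (2(2z + 7)) = -53/(2(2z + 7)).
For z > 0 we have 2z + 7 > 2z, so |(9z + 5)/(2z + 7) − (9/2)| = 53/(2(2z + 7)) < 53/(2·2z) = (53/4)/z.
Thus |(9z + 5)/(2z + 7) − (9/2)| < ϵ whenever z > (53/4)/ϵ.
Take M = (53/4)/ϵ. If z > M then |(9z + 5)/(2z + 7) − (9/2)| < (53/4)/z < ϵ.

M = (53/4)/ϵ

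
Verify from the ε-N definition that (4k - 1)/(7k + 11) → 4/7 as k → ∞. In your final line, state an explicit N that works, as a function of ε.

Suppose ε > 0. For k ≥ 1, |(4k - 1)/(7k + 11) − (4/7)| = |-51|/(7(7k + 11)) = 51/(7(7k + 11)).
Since 7k + 11 ≥ 7k for k ≥ 1, this is ≤ 51/(7·7k) = (51/49)/k.
So |(4k - 1)/(7k + 11) − (4/7)| < ε whenever k > (51/49)/ε.
Take N = (51/49)/ε. If k > N then |(4k - 1)/(7k + 11) − (4/7)| ≤ (51/49)/k < ε.

N = (51/49)/ε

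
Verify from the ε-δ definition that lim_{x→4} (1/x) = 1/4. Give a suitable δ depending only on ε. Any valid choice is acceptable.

δ = min(2, 8ε)

Let ε > 0 be given. We seek δ > 0 such that 0 < |x − 4| < δ implies |1/x − (1/4)| < ε.
|1/x − (1/4)| = |4 − x|/(4·|x|) = |x − 4|/(4|x|).
Restrict δ ≤ 2. Then |x − 4| < 2 gives |x| > 2, so 4|x| > 8.
Then |1/x − (1/4)| < |x − 4|/8, which is < ε when |x − 4| < 8ε.
Take δ = min(2, 8ε). Then 0 < |x − 4| < δ gives both |x − 4| < 2 and |x − 4| < 8ε, so |1/x − (1/4)| < ε.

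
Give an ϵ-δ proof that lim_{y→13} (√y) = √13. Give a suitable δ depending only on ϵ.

δ = min(13, √13·ϵ)

Let ϵ > 0 be given. We want δ > 0 such that 0 < |y − 13| < δ implies |√y − √13| < ϵ.
Rationalise: √y − √13 = (y − 13)/(√y + √13), so |√y − √13| = |y − 13|/(√y + √13).
Restrict δ ≤ 13 so that |y − 13| < 13 forces y > 0, and then √y + √13 > √13.
Hence |√y − √13| < |y − 13|/√13, which is < ϵ once |y − 13| < √13·ϵ.
Take δ = min(13, √13·ϵ). If 0 < |y − 13| < δ then y > 0 and |√y − √13| < |y − 13|/√13 < ϵ.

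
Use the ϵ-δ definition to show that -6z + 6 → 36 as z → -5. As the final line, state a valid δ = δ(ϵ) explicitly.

δ = ϵ/6

Suppose ϵ > 0. We need δ > 0 so that 0 < |z + 5| < δ implies |(-6z + 6) − 36| < ϵ.
Since (-6z + 6) − 36 = -6(z + 5), we have |(-6z + 6) − 36| = 6|z + 5|.
Thus it suffices that |z + 5| < ϵ/6.
Take δ = ϵ/6. If 0 < |z + 5| < δ then |(-6z + 6) − 36| = 6|z + 5| < 6·(ϵ/6) = ϵ.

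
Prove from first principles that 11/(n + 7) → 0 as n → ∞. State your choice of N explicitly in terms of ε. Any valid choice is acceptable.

Suppose ε > 0. For n ≥ 1, |11/(n + 7) − 0| = 11/(n + 7) ≤ 11/n.
We need 11/n < ε, i.e. n > 11/ε.
Take N = 11/ε. If n > N then |11/(n + 7)| ≤ 11/n < ε.

N = 11/ε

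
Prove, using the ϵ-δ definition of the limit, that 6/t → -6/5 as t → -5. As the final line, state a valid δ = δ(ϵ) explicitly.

Let ϵ > 0. We seek δ > 0 such that 0 < |t + 5| < δ implies |6/t + 6/5| < ϵ.
|6/t + 6/5| = 6·|-5 − t|/(5·|t|) = 6|t + 5|/(5|t|).
Restrict δ ≤ 5/2. Then |t + 5| < 5/2 gives |t| > 5/2, so 5|t| > 25/2.
Then |6/t + 6/5| < 6|t + 5|/(25/2), which is < ϵ when |t + 5| < (25/12)ϵ.
Take δ = min(5/2, (25/12)ϵ). Then 0 < |t + 5| < δ gives both |t + 5| < 5/2 and |t + 5| < (25/12)ϵ, so |6/t + 6/5| < ϵ.

δ = min(5/2, (25/12)ϵ)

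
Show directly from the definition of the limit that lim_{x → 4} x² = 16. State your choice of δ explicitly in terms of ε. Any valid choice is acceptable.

Let ε > 0. We seek δ > 0 with 0 < |x − 4| < δ ⇒ |x² − 16| < ε.
Factor: x² − 16 = (x − 4)(x + 4), so |x² − 16| = |x − 4|·|x + 4|.
Restrict δ ≤ 1. Then |x − 4| < 1 gives |x| < 5, so by the triangle inequality |x + 4| ≤ 5 + 4 = 9.
Hence |x² − 16| ≤ 9|x − 4|, which is < ε once |x − 4| < ε/9.
Take δ = min(1, ε/9). If 0 < |x − 4| < δ then both bounds hold and |x² − 16| ≤ 9|x − 4| < 9·(ε/9) = ε.

δ = min(1, ε/9)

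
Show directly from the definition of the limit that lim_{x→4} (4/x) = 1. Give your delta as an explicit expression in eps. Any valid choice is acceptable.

Suppose eps > 0. We seek delta > 0 such that 0 < |x − 4| < delta implies |4/x − 1| < eps.
|4/x − 1| = 4·|4 − x|/(4·|x|) = 4|x − 4|/(4|x|).
Restrict delta ≤ 2. Then |x − 4| < 2 gives |x| > 2, so 4|x| > 8.
Then |4/x − 1| < 4|x − 4|/8, which is < eps when |x − 4| < 2eps.
Take delta = min(2, 2eps). Then 0 < |x − 4| < delta gives both |x − 4| < 2 and |x − 4| < 2eps, so |4/x − 1| < eps.

delta = min(2, 2eps)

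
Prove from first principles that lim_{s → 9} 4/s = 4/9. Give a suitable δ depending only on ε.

Let ε > 0 be given. We seek δ > 0 such that 0 < |s − 9| < δ implies |4/s − (4/9)| < ε.
|4/s − (4/9)| = 4·|9 − s|/(9·|s|) = 4|s − 9|/(9|s|).
Restrict δ ≤ 9/2. Then |s − 9| < 9/2 gives |s| > 9/2, so 9|s| > 81/2.
Then |4/s − (4/9)| < 4|s − 9|/(81/2), which is < ε when |s − 9| < (81/8)ε.
Take δ = min(9/2, (81/8)ε). Then 0 < |s − 9| < δ gives both |s − 9| < 9/2 and |s − 9| < (81/8)ε, so |4/s − (4/9)| < ε.

δ = min(9/2, (81/8)ε)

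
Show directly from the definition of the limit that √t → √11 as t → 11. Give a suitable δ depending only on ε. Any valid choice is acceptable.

δ = min(11, √11·ε)

Let ε > 0 be given. We want δ > 0 such that 0 < |t − 11| < δ implies |√t − √11| < ε.
Rationalise: √t − √11 = (t − 11)/(√t + √11), so |√t − √11| = |t − 11|/(√t + √11).
Restrict δ ≤ 11 so that |t − 11| < 11 forces t > 0, and then √t + √11 > √11.
Hence |√t − √11| < |t − 11|/√11, which is < ε once |t − 11| < √11·ε.
Take δ = min(11, √11·ε). If 0 < |t − 11| < δ then t > 0 and |√t − √11| < |t − 11|/√11 < ε.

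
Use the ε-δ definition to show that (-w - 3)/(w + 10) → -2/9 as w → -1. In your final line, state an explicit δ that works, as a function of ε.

δ = min(9/2, (81/14)ε)

Fix ε > 0. We want δ > 0 with 0 < |w + 1| < δ ⇒ |(-w - 3)/(w + 10) + 2/9| < ε.
Combining over a common denominator, (-w - 3)/(w + 10) + 2/9 = [(-w - 3)·9 − (-2)·(w + 10)] / [9·(w + 10)] = -7(w + 1) / (9(w + 10)).
So |(-w - 3)/(w + 10) + 2/9| = 7|w + 1| / (9·|w + 10|).
Require δ ≤ 9/2, so |w + 10| ≥ |9| − |w + 1| > 9 − 9/2 = 9/2.
Hence |(-w - 3)/(w + 10) + 2/9| < 7|w + 1|/(9·(9/2)) = (14/81)|w + 1|, which is < ε once |w + 1| < (81/14)ε.
Take δ = min(9/2, (81/14)ε). Then 0 < |w + 1| < δ forces both bounds, so |(-w - 3)/(w + 10) + 2/9| < ε.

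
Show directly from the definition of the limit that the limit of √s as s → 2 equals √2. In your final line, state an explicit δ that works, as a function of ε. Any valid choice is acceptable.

Let ε > 0 be given. We want δ > 0 such that 0 < |s − 2| < δ implies |√s − √2| < ε.
Rationalise: √s − √2 = (s − 2)/(√s + √2), so |√s − √2| = |s − 2|/(√s + √2).
Restrict δ ≤ 2 so that |s − 2| < 2 forces s > 0, and then √s + √2 > √2.
Hence |√s − √2| < |s − 2|/√2, which is < ε once |s − 2| < √2·ε.
Take δ = min(2, √2·ε). If 0 < |s − 2| < δ then s > 0 and |√s − √2| < |s − 2|/√2 < ε.

δ = min(2, √2·ε)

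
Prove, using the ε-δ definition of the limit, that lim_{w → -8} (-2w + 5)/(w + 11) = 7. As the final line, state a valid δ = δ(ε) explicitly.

Suppose ε > 0. We want δ > 0 with 0 < |w + 8| < δ ⇒ |(-2w + 5)/(w + 11) − 7| < ε.
Combining over a common denominator, (-2w + 5)/(w + 11) − 7 = [(-2w + 5)·3 − 21·(w + 11)] / [3·(w + 11)] = -27(w + 8) / (3(w + 11)).
So |(-2w + 5)/(w + 11) − 7| = 27|w + 8| / (3·|w + 11|).
Require δ ≤ 3/2, so |w + 11| ≥ |3| − |w + 8| > 3 − 3/2 = 3/2.
Hence |(-2w + 5)/(w + 11) − 7| < 27|w + 8|/(3·(3/2)) = 6|w + 8|, which is < ε once |w + 8| < (1/6)ε.
Take δ = min(3/2, (1/6)ε). Then 0 < |w + 8| < δ forces both bounds, so |(-2w + 5)/(w + 11) − 7| < ε.

δ = min(3/2, (1/6)ε)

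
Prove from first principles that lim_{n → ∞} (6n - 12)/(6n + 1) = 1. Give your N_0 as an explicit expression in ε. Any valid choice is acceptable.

Let ε > 0 be given. For n ≥ 1, |(6n - 12)/(6n + 1) − 1| = |-78|/(6(6n + 1)) = 78/(6(6n + 1)).
Since 6n + 1 ≥ 6n for n ≥ 1, this is ≤ 78/(6·6n) = (13/6)/n.
So |(6n - 12)/(6n + 1) − 1| < ε whenever n > (13/6)/ε.
Take N_0 = (13/6)/ε. If n > N_0 then |(6n - 12)/(6n + 1) − 1| ≤ (13/6)/n < ε.

N_0 = (13/6)/ε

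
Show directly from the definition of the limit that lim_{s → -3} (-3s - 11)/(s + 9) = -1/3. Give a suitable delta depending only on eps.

delta = min(3, (9/8)eps)

Fix eps > 0. We want delta > 0 with 0 < |s + 3| < delta ⇒ |(-3s - 11)/(s + 9) + 1/3| < eps.
Combining over a common denominator, (-3s - 11)/(s + 9) + 1/3 = [(-3s - 11)·6 − (-2)·(s + 9)] / [6·(s + 9)] = -16(s + 3) / (6(s + 9)).
So |(-3s - 11)/(s + 9) + 1/3| = 16|s + 3| / (6·|s + 9|).
Require delta ≤ 3, so |s + 9| ≥ |6| − |s + 3| > 6 − 3 = 3.
Hence |(-3s - 11)/(s + 9) + 1/3| < 16|s + 3|/(6·3) = (8/9)|s + 3|, which is < eps once |s + 3| < (9/8)eps.
Take delta = min(3, (9/8)eps). Then 0 < |s + 3| < delta forces both bounds, so |(-3s - 11)/(s + 9) + 1/3| < eps.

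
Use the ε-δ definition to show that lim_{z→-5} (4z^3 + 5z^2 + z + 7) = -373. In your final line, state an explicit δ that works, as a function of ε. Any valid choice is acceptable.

δ = min(1, ε/310)

Suppose ε > 0. We want δ > 0 such that 0 < |z + 5| < δ implies |(4z^3 + 5z^2 + z + 7) + 373| < ε.
(4z^3 + 5z^2 + z + 7) + 373 = 4z^3 + 5z^2 + z + 380 = (z + 5)(4z^2 - 15z + 76).
So |(4z^3 + 5z^2 + z + 7) + 373| = |z + 5|·|4z^2 - 15z + 76|.
Require δ ≤ 1. Then |z + 5| < 1 gives |z| < 6, and by the triangle inequality |4z^2 - 15z + 76| ≤ 4·6^2 + 15·6 + 76 = 310.
Hence |(4z^3 + 5z^2 + z + 7) + 373| ≤ 310|z + 5| < ε provided |z + 5| < ε/310.
Choosing δ = min(1, ε/310) ensures both conditions, hence |(4z^3 + 5z^2 + z + 7) + 373| < ε.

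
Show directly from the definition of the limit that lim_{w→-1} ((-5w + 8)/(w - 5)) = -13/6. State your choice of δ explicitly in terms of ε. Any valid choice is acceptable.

Suppose ε > 0. We want δ > 0 with 0 < |w + 1| < δ ⇒ |(-5w + 8)/(w - 5) + 13/6| < ε.
Combining over a common denominator, (-5w + 8)/(w - 5) + 13/6 = [(-5w + 8)·(-6) − 13·(w - 5)] / [(-6)·(w - 5)] = 17(w + 1) / ((-6)(w - 5)).
So |(-5w + 8)/(w - 5) + 13/6| = 17|w + 1| / (6·|w − 5|).
Require δ ≤ 3, so |w − 5| ≥ |-6| − |w + 1| > 6 − 3 = 3.
Hence |(-5w + 8)/(w - 5) + 13/6| < 17|w + 1|/(6·3) = (17/18)|w + 1|, which is < ε once |w + 1| < (18/17)ε.
Take δ = min(3, (18/17)ε). Then 0 < |w + 1| < δ forces both bounds, so |(-5w + 8)/(w - 5) + 13/6| < ε.

δ = min(3, (18/17)ε)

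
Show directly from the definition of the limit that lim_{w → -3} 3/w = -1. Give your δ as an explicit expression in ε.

δ = min(3/2, (3/2)ε)

Fix ε > 0. We seek δ > 0 such that 0 < |w + 3| < δ implies |3/w + 1| < ε.
|3/w + 1| = 3·|-3 − w|/(3·|w|) = 3|w + 3|/(3|w|).
Restrict δ ≤ 3/2. Then |w + 3| < 3/2 gives |w| > 3/2, so 3|w| > 9/2.
Then |3/w + 1| < 3|w + 3|/(9/2), which is < ε when |w + 3| < (3/2)ε.
Take δ = min(3/2, (3/2)ε). Then 0 < |w + 3| < δ gives both |w + 3| < 3/2 and |w + 3| < (3/2)ε, so |3/w + 1| < ε.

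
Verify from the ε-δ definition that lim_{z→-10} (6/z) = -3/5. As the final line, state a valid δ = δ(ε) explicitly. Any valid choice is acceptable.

Let ε > 0. We seek δ > 0 such that 0 < |z + 10| < δ implies |6/z + 3/5| < ε.
|6/z + 3/5| = 6·|-10 − z|/(10·|z|) = 6|z + 10|/(10|z|).
Require δ ≤ 5 so that |z| > 10 − 5 = 5, hence 10|z| > 50.
Then |6/z + 3/5| < 6|z + 10|/50, which is < ε when |z + 10| < (25/3)ε.
Take δ = min(5, (25/3)ε). Then 0 < |z + 10| < δ gives both |z + 10| < 5 and |z + 10| < (25/3)ε, so |6/z + 3/5| < ε.

δ = min(5, (25/3)ε)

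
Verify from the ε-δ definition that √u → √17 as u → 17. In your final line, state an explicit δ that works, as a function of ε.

Let ε > 0 be given. We want δ > 0 such that 0 < |u − 17| < δ implies |√u − √17| < ε.
Rationalise: √u − √17 = (u − 17)/(√u + √17), so |√u − √17| = |u − 17|/(√u + √17).
Restrict δ ≤ 17 so that |u − 17| < 17 forces u > 0, and then √u + √17 > √17.
Hence |√u − √17| < |u − 17|/√17, which is < ε once |u − 17| < √17·ε.
Take δ = min(17, √17·ε). If 0 < |u − 17| < δ then u > 0 and |√u − √17| < |u − 17|/√17 < ε.

δ = min(17, √17·ε)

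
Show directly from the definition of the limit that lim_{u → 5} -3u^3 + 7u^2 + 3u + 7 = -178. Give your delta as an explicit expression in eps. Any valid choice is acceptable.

delta = min(1, eps/193)

Let eps > 0 be given. We want delta > 0 such that 0 < |u − 5| < delta implies |(-3u^3 + 7u^2 + 3u + 7) + 178| < eps.
(-3u^3 + 7u^2 + 3u + 7) + 178 = -3u^3 + 7u^2 + 3u + 185 = (u − 5)(-3u^2 - 8u - 37).
So |(-3u^3 + 7u^2 + 3u + 7) + 178| = |u − 5|·|-3u^2 - 8u - 37|.
Assume first that |u − 5| < 1, so |u| < 6. Then |-3u^2 - 8u - 37| ≤ 3·6^2 + 8·6 + 37 = 193.
Hence |(-3u^3 + 7u^2 + 3u + 7) + 178| ≤ 193|u − 5| < eps provided |u − 5| < eps/193.
Take delta = min(1, eps/193). Then 0 < |u − 5| < delta gives both |u − 5| < 1 and |u − 5| < eps/193, so |(-3u^3 + 7u^2 + 3u + 7) + 178| < eps.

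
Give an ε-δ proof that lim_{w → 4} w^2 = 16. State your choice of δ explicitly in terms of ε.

Suppose ε > 0. We seek δ > 0 with 0 < |w − 4| < δ ⇒ |w^2 − 16| < ε.
Factor: w^2 − 16 = (w − 4)(w + 4), so |w^2 − 16| = |w − 4|·|w + 4|.
Impose δ ≤ 1 so that |w| < 5; then |w + 4| ≤ 9.
Hence |w^2 − 16| ≤ 9|w − 4|, which is < ε once |w − 4| < ε/9.
Take δ = min(1, ε/9). If 0 < |w − 4| < δ then both bounds hold and |w^2 − 16| ≤ 9|w − 4| < 9·(ε/9) = ε.

δ = min(1, ε/9)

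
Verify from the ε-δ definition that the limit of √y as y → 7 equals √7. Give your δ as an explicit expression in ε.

Fix ε > 0. We want δ > 0 such that 0 < |y − 7| < δ implies |√y − √7| < ε.
Multiplying by the conjugate, |√y − √7| = |y − 7|/(√y + √7).
Restrict δ ≤ 7 so that |y − 7| < 7 forces y > 0, and then √y + √7 > √7.
Hence |√y − √7| < |y − 7|/√7, which is < ε once |y − 7| < √7·ε.
Take δ = min(7, √7·ε). If 0 < |y − 7| < δ then y > 0 and |√y − √7| < |y − 7|/√7 < ε.

δ = min(7, √7·ε)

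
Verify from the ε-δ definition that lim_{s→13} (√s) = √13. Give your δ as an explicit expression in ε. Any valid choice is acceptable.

δ = min(13, √13·ε)

Let ε > 0. We want δ > 0 such that 0 < |s − 13| < δ implies |√s − √13| < ε.
Rationalise: √s − √13 = (s − 13)/(√s + √13), so |√s − √13| = |s − 13|/(√s + √13).
Restrict δ ≤ 13 so that |s − 13| < 13 forces s > 0, and then √s + √13 > √13.
Hence |√s − √13| < |s − 13|/√13, which is < ε once |s − 13| < √13·ε.
Take δ = min(13, √13·ε). If 0 < |s − 13| < δ then s > 0 and |√s − √13| < |s − 13|/√13 < ε.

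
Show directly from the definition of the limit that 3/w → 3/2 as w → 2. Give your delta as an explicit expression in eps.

Let eps > 0. We seek delta > 0 such that 0 < |w − 2| < delta implies |3/w − (3/2)| < eps.
|3/w − (3/2)| = 3·|2 − w|/(2·|w|) = 3|w − 2|/(2|w|).
Require delta ≤ 1 so that |w| > 2 − 1 = 1, hence 2|w| > 2.
Then |3/w − (3/2)| < 3|w − 2|/2, which is < eps when |w − 2| < (2/3)eps.
Take delta = min(1, (2/3)eps). Then 0 < |w − 2| < delta gives both |w − 2| < 1 and |w − 2| < (2/3)eps, so |3/w − (3/2)| < eps.

delta = min(1, (2/3)eps)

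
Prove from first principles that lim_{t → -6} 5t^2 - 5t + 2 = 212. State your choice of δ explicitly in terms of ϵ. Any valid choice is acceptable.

Let ϵ > 0 be given. We want δ > 0 such that 0 < |t + 6| < δ implies |(5t^2 - 5t + 2) − 212| < ϵ.
(5t^2 - 5t + 2) − 212 = 5t^2 - 5t - 210 = (t + 6)(5t - 35).
So |(5t^2 - 5t + 2) − 212| = |t + 6|·|5t - 35|.
Assume first that |t + 6| < 1, so |t| < 7. Then |5t - 35| ≤ 5·7 + 35 = 70.
Hence |(5t^2 - 5t + 2) − 212| ≤ 70|t + 6| < ϵ provided |t + 6| < ϵ/70.
Choosing δ = min(1, ϵ/70) ensures both conditions, hence |(5t^2 - 5t + 2) − 212| < ϵ.

δ = min(1, ϵ/70)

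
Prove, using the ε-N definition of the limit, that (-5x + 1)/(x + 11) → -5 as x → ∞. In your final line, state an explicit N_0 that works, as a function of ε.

Fix ε > 0. We seek N_0 > 0 such that x > N_0 implies |(-5x + 1)/(x + 11) + 5| < ε.
(-5x + 1)/(x + 11) + 5 = ((-5x + 1) − (-5)(x + 11)) / ((x + 11)) = 56/((x + 11)).
For x > 0 we have x + 11 > x, so |(-5x + 1)/(x + 11) + 5| = 56/((x + 11)) < 56/(x) = 56/x.
Thus |(-5x + 1)/(x + 11) + 5| < ε whenever x > 56/ε.
Take N_0 = 56/ε. If x > N_0 then |(-5x + 1)/(x + 11) + 5| < 56/x < ε.

N_0 = 56/ε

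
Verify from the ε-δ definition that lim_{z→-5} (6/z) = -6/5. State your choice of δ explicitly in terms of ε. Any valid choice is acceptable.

Let ε > 0 be given. We seek δ > 0 such that 0 < |z + 5| < δ implies |6/z + 6/5| < ε.
|6/z + 6/5| = 6·|-5 − z|/(5·|z|) = 6|z + 5|/(5|z|).
Restrict δ ≤ 5/2. Then |z + 5| < 5/2 gives |z| > 5/2, so 5|z| > 25/2.
Then |6/z + 6/5| < 6|z + 5|/(25/2), which is < ε when |z + 5| < (25/12)ε.
Take δ = min(5/2, (25/12)ε). Then 0 < |z + 5| < δ gives both |z + 5| < 5/2 and |z + 5| < (25/12)ε, so |6/z + 6/5| < ε.

δ = min(5/2, (25/12)ε)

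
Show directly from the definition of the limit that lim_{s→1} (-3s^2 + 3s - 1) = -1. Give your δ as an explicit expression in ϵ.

δ = min(1, ϵ/6)

Suppose ϵ > 0. We want δ > 0 such that 0 < |s − 1| < δ implies |(-3s^2 + 3s - 1) + 1| < ϵ.
(-3s^2 + 3s - 1) + 1 = -3s^2 + 3s = (s − 1)(-3s).
So |(-3s^2 + 3s - 1) + 1| = |s − 1|·|-3s|.
Require δ ≤ 1. Then |s − 1| < 1 gives |s| < 2, and by the triangle inequality |-3s| ≤ 3·2 = 6.
Hence |(-3s^2 + 3s - 1) + 1| ≤ 6|s − 1| < ϵ provided |s − 1| < ϵ/6.
Choosing δ = min(1, ϵ/6) ensures both conditions, hence |(-3s^2 + 3s - 1) + 1| < ϵ.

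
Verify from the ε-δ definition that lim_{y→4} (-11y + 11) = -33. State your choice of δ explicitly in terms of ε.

Suppose ε > 0. We need δ > 0 so that 0 < |y − 4| < δ implies |(-11y + 11) + 33| < ε.
|(-11y + 11) + 33| = |-11y + 44| = 11|y − 4|.
So 11|y − 4| < ε exactly when |y − 4| < ε/11.
Choosing δ = ε/11 gives |(-11y + 11) + 33| = 11|y − 4| < ε whenever |y − 4| < δ.

δ = ε/11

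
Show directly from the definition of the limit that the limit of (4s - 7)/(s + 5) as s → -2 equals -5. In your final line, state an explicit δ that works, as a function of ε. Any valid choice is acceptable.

δ = min(3/2, (1/6)ε)

Let ε > 0 be given. We want δ > 0 with 0 < |s + 2| < δ ⇒ |(4s - 7)/(s + 5) + 5| < ε.
Combining over a common denominator, (4s - 7)/(s + 5) + 5 = [(4s - 7)·3 − (-15)·(s + 5)] / [3·(s + 5)] = 27(s + 2) / (3(s + 5)).
So |(4s - 7)/(s + 5) + 5| = 27|s + 2| / (3·|s + 5|).
Restrict δ ≤ 3/2. Then |s + 2| < 3/2 gives |s + 5| = |(s + 2) + 3| ≥ 3 − 3/2 = 3/2.
Hence |(4s - 7)/(s + 5) + 5| < 27|s + 2|/(3·(3/2)) = 6|s + 2|, which is < ε once |s + 2| < (1/6)ε.
Take δ = min(3/2, (1/6)ε). Then 0 < |s + 2| < δ forces both bounds, so |(4s - 7)/(s + 5) + 5| < ε.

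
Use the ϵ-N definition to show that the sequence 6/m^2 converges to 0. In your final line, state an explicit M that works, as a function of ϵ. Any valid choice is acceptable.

Fix ϵ > 0. For m ≥ 1, |6/m^2 − 0| = 6/m^2.
6/m^2 < ϵ ⇔ m^2 > 6/ϵ ⇔ m > (6/ϵ)^{1/2}.
Take M = (6/ϵ)^{1/2}. Then m > M implies 6/m^2 < ϵ.

M = (6/ϵ)^{1/2}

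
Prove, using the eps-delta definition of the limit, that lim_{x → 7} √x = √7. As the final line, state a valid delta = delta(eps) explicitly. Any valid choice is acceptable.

Suppose eps > 0. We want delta > 0 such that 0 < |x − 7| < delta implies |√x − √7| < eps.
Rationalise: √x − √7 = (x − 7)/(√x + √7), so |√x − √7| = |x − 7|/(√x + √7).
Restrict delta ≤ 7 so that |x − 7| < 7 forces x > 0, and then √x + √7 > √7.
Hence |√x − √7| < |x − 7|/√7, which is < eps once |x − 7| < √7·eps.
Take delta = min(7, √7·eps). If 0 < |x − 7| < delta then x > 0 and |√x − √7| < |x − 7|/√7 < eps.

delta = min(7, √7·eps)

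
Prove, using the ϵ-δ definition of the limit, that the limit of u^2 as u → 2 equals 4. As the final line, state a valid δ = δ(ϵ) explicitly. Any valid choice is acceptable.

δ = min(1, ϵ/5)

Let ϵ > 0. We seek δ > 0 with 0 < |u − 2| < δ ⇒ |u^2 − 4| < ϵ.
Factor: u^2 − 4 = (u − 2)(u + 2), so |u^2 − 4| = |u − 2|·|u + 2|.
Impose δ ≤ 1 so that |u| < 3; then |u + 2| ≤ 5.
Hence |u^2 − 4| ≤ 5|u − 2|, which is < ϵ once |u − 2| < ϵ/5.
Take δ = min(1, ϵ/5). If 0 < |u − 2| < δ then both bounds hold and |u^2 − 4| ≤ 5|u − 2| < 5·(ϵ/5) = ϵ.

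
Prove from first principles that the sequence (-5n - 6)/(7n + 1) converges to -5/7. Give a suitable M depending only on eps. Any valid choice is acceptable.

M = (37/49)/eps

Fix eps > 0. For n ≥ 1, |(-5n - 6)/(7n + 1) + 5/7| = |-37|/(7(7n + 1)) = 37/(7(7n + 1)).
Since 7n + 1 ≥ 7n for n ≥ 1, this is ≤ 37/(7·7n) = (37/49)/n.
So |(-5n - 6)/(7n + 1) + 5/7| < eps whenever n > (37/49)/eps.
Take M = (37/49)/eps. If n > M then |(-5n - 6)/(7n + 1) + 5/7| ≤ (37/49)/n < eps.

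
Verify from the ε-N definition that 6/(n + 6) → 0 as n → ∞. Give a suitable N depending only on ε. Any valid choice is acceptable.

N = 6/ε

Suppose ε > 0. For n ≥ 1, |6/(n + 6) − 0| = 6/(n + 6) ≤ 6/n.
We need 6/n < ε, i.e. n > 6/ε.
Take N = 6/ε. If n > N then |6/(n + 6)| ≤ 6/n < ε.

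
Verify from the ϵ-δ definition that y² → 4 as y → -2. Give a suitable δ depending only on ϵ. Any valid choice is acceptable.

Suppose ϵ > 0. We seek δ > 0 with 0 < |y + 2| < δ ⇒ |y² − 4| < ϵ.
Factor: y² − 4 = (y + 2)(y - 2), so |y² − 4| = |y + 2|·|y - 2|.
Restrict δ ≤ 1. Then |y + 2| < 1 gives |y| < 3, so by the triangle inequality |y - 2| ≤ 3 + 2 = 5.
Hence |y² − 4| ≤ 5|y + 2|, which is < ϵ once |y + 2| < ϵ/5.
Take δ = min(1, ϵ/5). If 0 < |y + 2| < δ then both bounds hold and |y² − 4| ≤ 5|y + 2| < 5·(ϵ/5) = ϵ.

δ = min(1, ϵ/5)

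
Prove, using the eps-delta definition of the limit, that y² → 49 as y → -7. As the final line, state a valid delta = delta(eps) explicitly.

Let eps > 0 be given. We seek delta > 0 with 0 < |y + 7| < delta ⇒ |y² − 49| < eps.
Factor: y² − 49 = (y + 7)(y - 7), so |y² − 49| = |y + 7|·|y - 7|.
Impose delta ≤ 2 so that |y| < 9; then |y - 7| ≤ 16.
Hence |y² − 49| ≤ 16|y + 7|, which is < eps once |y + 7| < eps/16.
Take delta = min(2, eps/16). If 0 < |y + 7| < delta then both bounds hold and |y² − 49| ≤ 16|y + 7| < 16·(eps/16) = eps.

delta = min(2, eps/16)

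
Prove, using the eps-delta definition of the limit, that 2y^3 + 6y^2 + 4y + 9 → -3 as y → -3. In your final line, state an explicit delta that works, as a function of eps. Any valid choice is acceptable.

Fix eps > 0. We want delta > 0 such that 0 < |y + 3| < delta implies |(2y^3 + 6y^2 + 4y + 9) + 3| < eps.
(2y^3 + 6y^2 + 4y + 9) + 3 = 2y^3 + 6y^2 + 4y + 12 = (y + 3)(2y^2 + 4).
So |(2y^3 + 6y^2 + 4y + 9) + 3| = |y + 3|·|2y^2 + 4|.
Require delta ≤ 1. Then |y + 3| < 1 gives |y| < 4, and by the triangle inequality |2y^2 + 4| ≤ 2·4^2 + 4 = 36.
Hence |(2y^3 + 6y^2 + 4y + 9) + 3| ≤ 36|y + 3| < eps provided |y + 3| < eps/36.
Take delta = min(1, eps/36). Then 0 < |y + 3| < delta gives both |y + 3| < 1 and |y + 3| < eps/36, so |(2y^3 + 6y^2 + 4y + 9) + 3| < eps.

delta = min(1, eps/36)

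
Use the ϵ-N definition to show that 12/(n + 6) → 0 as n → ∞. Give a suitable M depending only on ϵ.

Let ϵ > 0 be given. For n ≥ 1, |12/(n + 6) − 0| = 12/(n + 6) ≤ 12/n.
We need 12/n < ϵ, i.e. n > 12/ϵ.
Take M = 12/ϵ. If n > M then |12/(n + 6)| ≤ 12/n < ϵ.

M = 12/ϵ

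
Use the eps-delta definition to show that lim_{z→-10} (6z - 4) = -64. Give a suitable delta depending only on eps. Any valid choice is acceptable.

delta = eps/6

Let eps > 0. We need delta > 0 so that 0 < |z + 10| < delta implies |(6z - 4) + 64| < eps.
|(6z - 4) + 64| = |6z + 60| = 6|z + 10|.
Thus it suffices that |z + 10| < eps/6.
Take delta = eps/6. If 0 < |z + 10| < delta then |(6z - 4) + 64| = 6|z + 10| < 6·(eps/6) = eps.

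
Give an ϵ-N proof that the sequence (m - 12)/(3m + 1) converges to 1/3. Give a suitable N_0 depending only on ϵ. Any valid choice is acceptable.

N_0 = (37/9)/ϵ

Let ϵ > 0 be given. For m ≥ 1, |(m - 12)/(3m + 1) − (1/3)| = |-37|/(3(3m + 1)) = 37/(3(3m + 1)).
Since 3m + 1 ≥ 3m for m ≥ 1, this is ≤ 37/(3·3m) = (37/9)/m.
So |(m - 12)/(3m + 1) − (1/3)| < ϵ whenever m > (37/9)/ϵ.
Take N_0 = (37/9)/ϵ. If m > N_0 then |(m - 12)/(3m + 1) − (1/3)| ≤ (37/9)/m < ϵ.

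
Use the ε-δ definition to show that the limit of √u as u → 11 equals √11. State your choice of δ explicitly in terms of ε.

Let ε > 0. We want δ > 0 such that 0 < |u − 11| < δ implies |√u − √11| < ε.
Rationalise: √u − √11 = (u − 11)/(√u + √11), so |√u − √11| = |u − 11|/(√u + √11).
Restrict δ ≤ 11 so that |u − 11| < 11 forces u > 0, and then √u + √11 > √11.
Hence |√u − √11| < |u − 11|/√11, which is < ε once |u − 11| < √11·ε.
Take δ = min(11, √11·ε). If 0 < |u − 11| < δ then u > 0 and |√u − √11| < |u − 11|/√11 < ε.

δ = min(11, √11·ε)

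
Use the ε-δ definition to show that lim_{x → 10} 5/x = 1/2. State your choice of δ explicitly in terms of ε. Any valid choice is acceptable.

Suppose ε > 0. We seek δ > 0 such that 0 < |x − 10| < δ implies |5/x − (1/2)| < ε.
|5/x − (1/2)| = 5·|10 − x|/(10·|x|) = 5|x − 10|/(10|x|).
Restrict δ ≤ 5. Then |x − 10| < 5 gives |x| > 5, so 10|x| > 50.
Then |5/x − (1/2)| < 5|x − 10|/50, which is < ε when |x − 10| < 10ε.
Take δ = min(5, 10ε). Then 0 < |x − 10| < δ gives both |x − 10| < 5 and |x − 10| < 10ε, so |5/x − (1/2)| < ε.

δ = min(5, 10ε)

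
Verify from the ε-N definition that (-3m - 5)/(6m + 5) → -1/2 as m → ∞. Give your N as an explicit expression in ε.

N = (5/12)/ε

Let ε > 0. For m ≥ 1, |(-3m - 5)/(6m + 5) + 1/2| = |-15|/(6(6m + 5)) = 15/(6(6m + 5)).
Since 6m + 5 ≥ 6m for m ≥ 1, this is ≤ 15/(6·6m) = (5/12)/m.
So |(-3m - 5)/(6m + 5) + 1/2| < ε whenever m > (5/12)/ε.
Take N = (5/12)/ε. If m > N then |(-3m - 5)/(6m + 5) + 1/2| ≤ (5/12)/m < ε.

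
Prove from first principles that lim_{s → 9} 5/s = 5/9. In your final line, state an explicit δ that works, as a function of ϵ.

Fix ϵ > 0. We seek δ > 0 such that 0 < |s − 9| < δ implies |5/s − (5/9)| < ϵ.
|5/s − (5/9)| = 5·|9 − s|/(9·|s|) = 5|s − 9|/(9|s|).
Restrict δ ≤ 9/2. Then |s − 9| < 9/2 gives |s| > 9/2, so 9|s| > 81/2.
Then |5/s − (5/9)| < 5|s − 9|/(81/2), which is < ϵ when |s − 9| < (81/10)ϵ.
Take δ = min(9/2, (81/10)ϵ). Then 0 < |s − 9| < δ gives both |s − 9| < 9/2 and |s − 9| < (81/10)ϵ, so |5/s − (5/9)| < ϵ.

δ = min(9/2, (81/10)ϵ)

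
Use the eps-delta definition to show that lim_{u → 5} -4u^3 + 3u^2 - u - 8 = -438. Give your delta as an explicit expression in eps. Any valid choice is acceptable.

delta = min(1, eps/332)

Fix eps > 0. We want delta > 0 such that 0 < |u − 5| < delta implies |(-4u^3 + 3u^2 - u - 8) + 438| < eps.
(-4u^3 + 3u^2 - u - 8) + 438 = -4u^3 + 3u^2 - u + 430 = (u − 5)(-4u^2 - 17u - 86).
So |(-4u^3 + 3u^2 - u - 8) + 438| = |u − 5|·|-4u^2 - 17u - 86|.
Assume first that |u − 5| < 1, so |u| < 6. Then |-4u^2 - 17u - 86| ≤ 4·6^2 + 17·6 + 86 = 332.
Hence |(-4u^3 + 3u^2 - u - 8) + 438| ≤ 332|u − 5| < eps provided |u − 5| < eps/332.
Choosing delta = min(1, eps/332) ensures both conditions, hence |(-4u^3 + 3u^2 - u - 8) + 438| < eps.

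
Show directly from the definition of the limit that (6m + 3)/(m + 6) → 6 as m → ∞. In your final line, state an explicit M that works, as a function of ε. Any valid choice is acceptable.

M = 33/ε

Let ε > 0. For m ≥ 1, |(6m + 3)/(m + 6) − 6| = |-33|/((m + 6)) = 33/((m + 6)).
Since m + 6 ≥ m for m ≥ 1, this is ≤ 33/(m) = 33/m.
So |(6m + 3)/(m + 6) − 6| < ε whenever m > 33/ε.
Take M = 33/ε. If m > M then |(6m + 3)/(m + 6) − 6| ≤ 33/m < ε.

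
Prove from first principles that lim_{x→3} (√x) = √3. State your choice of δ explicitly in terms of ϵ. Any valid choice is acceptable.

Let ϵ > 0. We want δ > 0 such that 0 < |x − 3| < δ implies |√x − √3| < ϵ.
Rationalise: √x − √3 = (x − 3)/(√x + √3), so |√x − √3| = |x − 3|/(√x + √3).
Restrict δ ≤ 3 so that |x − 3| < 3 forces x > 0, and then √x + √3 > √3.
Hence |√x − √3| < |x − 3|/√3, which is < ϵ once |x − 3| < √3·ϵ.
Take δ = min(3, √3·ϵ). If 0 < |x − 3| < δ then x > 0 and |√x − √3| < |x − 3|/√3 < ϵ.

δ = min(3, √3·ϵ)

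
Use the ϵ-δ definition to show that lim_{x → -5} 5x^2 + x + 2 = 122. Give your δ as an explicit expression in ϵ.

δ = min(2, ϵ/59)

Let ϵ > 0 be given. We want δ > 0 such that 0 < |x + 5| < δ implies |(5x^2 + x + 2) − 122| < ϵ.
(5x^2 + x + 2) − 122 = 5x^2 + x - 120 = (x + 5)(5x - 24).
So |(5x^2 + x + 2) − 122| = |x + 5|·|5x - 24|.
Assume first that |x + 5| < 2, so |x| < 7. Then |5x - 24| ≤ 5·7 + 24 = 59.
Hence |(5x^2 + x + 2) − 122| ≤ 59|x + 5| < ϵ provided |x + 5| < ϵ/59.
Choosing δ = min(2, ϵ/59) ensures both conditions, hence |(5x^2 + x + 2) − 122| < ϵ.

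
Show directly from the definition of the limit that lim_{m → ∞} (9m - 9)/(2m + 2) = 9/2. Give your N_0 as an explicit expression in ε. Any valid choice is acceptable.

N_0 = 9/ε

Fix ε > 0. For m ≥ 1, |(9m - 9)/(2m + 2) − (9/2)| = |-36|/(2(2m + 2)) = 36/(2(2m + 2)).
Since 2m + 2 ≥ 2m for m ≥ 1, this is ≤ 36/(2·2m) = 9/m.
So |(9m - 9)/(2m + 2) − (9/2)| < ε whenever m > 9/ε.
Take N_0 = 9/ε. If m > N_0 then |(9m - 9)/(2m + 2) − (9/2)| ≤ 9/m < ε.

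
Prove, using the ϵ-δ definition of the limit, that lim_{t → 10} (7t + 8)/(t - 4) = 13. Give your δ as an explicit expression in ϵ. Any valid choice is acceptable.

Suppose ϵ > 0. We want δ > 0 with 0 < |t − 10| < δ ⇒ |(7t + 8)/(t - 4) − 13| < ϵ.
Combining over a common denominator, (7t + 8)/(t - 4) − 13 = [(7t + 8)·6 − 78·(t - 4)] / [6·(t - 4)] = -36(t − 10) / (6(t - 4)).
So |(7t + 8)/(t - 4) − 13| = 36|t − 10| / (6·|t − 4|).
Require δ ≤ 3, so |t − 4| ≥ |6| − |t − 10| > 6 − 3 = 3.
Hence |(7t + 8)/(t - 4) − 13| < 36|t − 10|/(6·3) = 2|t − 10|, which is < ϵ once |t − 10| < (1/2)ϵ.
Take δ = min(3, (1/2)ϵ). Then 0 < |t − 10| < δ forces both bounds, so |(7t + 8)/(t - 4) − 13| < ϵ.

δ = min(3, (1/2)ϵ)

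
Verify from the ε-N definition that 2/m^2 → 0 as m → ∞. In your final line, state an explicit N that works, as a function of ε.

Let ε > 0. For m ≥ 1, |2/m^2 − 0| = 2/m^2.
2/m^2 < ε ⇔ m^2 > 2/ε ⇔ m > (2/ε)^{1/2}.
Take N = (2/ε)^{1/2}. Then m > N implies 2/m^2 < ε.

N = (2/ε)^{1/2}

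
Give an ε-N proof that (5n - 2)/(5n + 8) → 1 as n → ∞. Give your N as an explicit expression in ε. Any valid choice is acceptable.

Suppose ε > 0. For n ≥ 1, |(5n - 2)/(5n + 8) − 1| = |-50|/(5(5n + 8)) = 50/(5(5n + 8)).
Since 5n + 8 ≥ 5n for n ≥ 1, this is ≤ 50/(5·5n) = 2/n.
So |(5n - 2)/(5n + 8) − 1| < ε whenever n > 2/ε.
Take N = 2/ε. If n > N then |(5n - 2)/(5n + 8) − 1| ≤ 2/n < ε.

N = 2/ε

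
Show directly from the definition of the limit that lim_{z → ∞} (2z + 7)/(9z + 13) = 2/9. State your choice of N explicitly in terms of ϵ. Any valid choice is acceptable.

Suppose ϵ > 0. We seek N > 0 such that z > N implies |(2z + 7)/(9z + 13) − (2/9)| < ϵ.
(2z + 7)/(9z + 13) − (2/9) = (9(2z + 7) − 2(9z + 13)) / (9(9z + 13)) = 37/(9(9z + 13)).
For z > 0 we have 9z + 13 > 9z, so |(2z + 7)/(9z + 13) − (2/9)| = 37/(9(9z + 13)) < 37/(9·9z) = (37/81)/z.
Thus |(2z + 7)/(9z + 13) − (2/9)| < ϵ whenever z > (37/81)/ϵ.
Take N = (37/81)/ϵ. If z > N then |(2z + 7)/(9z + 13) − (2/9)| < (37/81)/z < ϵ.

N = (37/81)/ϵ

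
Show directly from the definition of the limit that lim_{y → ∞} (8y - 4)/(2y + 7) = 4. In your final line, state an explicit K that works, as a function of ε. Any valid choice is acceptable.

Let ε > 0. We seek K > 0 such that y > K implies |(8y - 4)/(2y + 7) − 4| < ε.
(8y - 4)/(2y + 7) − 4 = (2(8y - 4) − 8(2y + 7)) / (2(2y + 7)) = -64/(2(2y + 7)).
For y > 0 we have 2y + 7 > 2y, so |(8y - 4)/(2y + 7) − 4| = 64/(2(2y + 7)) < 64/(2·2y) = 16/y.
Thus |(8y - 4)/(2y + 7) − 4| < ε whenever y > 16/ε.
Take K = 16/ε. If y > K then |(8y - 4)/(2y + 7) − 4| < 16/y < ε.

K = 16/ε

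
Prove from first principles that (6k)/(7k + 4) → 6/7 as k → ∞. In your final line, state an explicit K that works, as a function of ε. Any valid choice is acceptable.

K = (24/49)/ε

Fix ε > 0. For k ≥ 1, |(6k)/(7k + 4) − (6/7)| = |-24|/(7(7k + 4)) = 24/(7(7k + 4)).
Since 7k + 4 ≥ 7k for k ≥ 1, this is ≤ 24/(7·7k) = (24/49)/k.
So |(6k)/(7k + 4) − (6/7)| < ε whenever k > (24/49)/ε.
Take K = (24/49)/ε. If k > K then |(6k)/(7k + 4) − (6/7)| ≤ (24/49)/k < ε.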